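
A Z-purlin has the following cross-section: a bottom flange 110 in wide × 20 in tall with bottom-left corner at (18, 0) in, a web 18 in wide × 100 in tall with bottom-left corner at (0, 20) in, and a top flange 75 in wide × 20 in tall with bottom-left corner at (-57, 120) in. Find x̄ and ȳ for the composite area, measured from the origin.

x̄ = 26.83 in, ȳ = 62.36 in

bottom flange: A = 110 × 20 = 2200.00, centroid at (73.00, 10.00).
web: A = 18 × 100 = 1800.00, centroid at (9.00, 70.00).
top flange: A = 75 × 20 = 1500.00, centroid at (-19.50, 130.00).
ΣA = 5500.00 in²
ΣAx̄ = (2200.00)(73.00) + (1800.00)(9.00) + (1500.00)(-19.50) = 147550.00 in³
ΣAȳ = (2200.00)(10.00) + (1800.00)(70.00) + (1500.00)(130.00) = 343000.00 in³
x̄ = 147550.00 / 5500.00 = 26.83 in
ȳ = 343000.00 / 5500.00 = 62.36 in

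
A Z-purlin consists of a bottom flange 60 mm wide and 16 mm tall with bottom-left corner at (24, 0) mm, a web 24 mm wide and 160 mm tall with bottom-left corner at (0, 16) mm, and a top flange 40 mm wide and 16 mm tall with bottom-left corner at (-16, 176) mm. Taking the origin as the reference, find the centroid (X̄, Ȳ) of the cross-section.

bottom flange: A = 60 × 16 = 960.00, centroid at (54.00, 8.00).
web: A = 24 × 160 = 3840.00, centroid at (12.00, 96.00).
top flange: A = 40 × 16 = 640.00, centroid at (4.00, 184.00).
ΣA = 5440.00 mm², ΣAX̄ = 100480.00 mm³, ΣAȲ = 494080.00 mm³.
X̄ = 100480.00/5440.00 = 18.47 mm; Ȳ = 494080.00/5440.00 = 90.82 mm.

X̄ = 18.47 mm, Ȳ = 90.82 mm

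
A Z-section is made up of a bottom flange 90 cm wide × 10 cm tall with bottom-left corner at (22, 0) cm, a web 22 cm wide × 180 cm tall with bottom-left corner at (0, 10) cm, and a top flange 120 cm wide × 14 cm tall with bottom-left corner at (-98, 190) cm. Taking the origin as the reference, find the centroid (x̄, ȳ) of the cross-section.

x̄ = 6.12 cm, ȳ = 111.84 cm

Part | A | x̄ᵢ | ȳᵢ | A·x̄ᵢ | A·ȳᵢ
bottom flange | 900.00 | 67.00 | 5.00 | 60300.00 | 4500.00
web | 3960.00 | 11.00 | 100.00 | 43560.00 | 396000.00
top flange | 1680.00 | -38.00 | 197.00 | -63840.00 | 330960.00
Σ | 6540.00 |  |  | 40020.00 | 731460.00
x̄ = 40020.00 / 6540.00 = 6.12 cm
ȳ = 731460.00 / 6540.00 = 111.84 cm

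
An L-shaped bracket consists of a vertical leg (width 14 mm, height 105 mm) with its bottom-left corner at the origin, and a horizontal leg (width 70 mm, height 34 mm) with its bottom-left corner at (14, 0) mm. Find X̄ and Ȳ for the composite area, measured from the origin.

vertical leg: A = 14 × 105 = 1470.00, centroid at (7.00, 52.50).
horizontal leg: A = 70 × 34 = 2380.00, centroid at (49.00, 17.00).
ΣA = 3850.00 mm², ΣAX̄ = 126910.00 mm³, ΣAȲ = 117635.00 mm³.
X̄ = 126910.00/3850.00 = 32.96 mm; Ȳ = 117635.00/3850.00 = 30.55 mm.

X̄ = 32.96 mm, Ȳ = 30.55 mm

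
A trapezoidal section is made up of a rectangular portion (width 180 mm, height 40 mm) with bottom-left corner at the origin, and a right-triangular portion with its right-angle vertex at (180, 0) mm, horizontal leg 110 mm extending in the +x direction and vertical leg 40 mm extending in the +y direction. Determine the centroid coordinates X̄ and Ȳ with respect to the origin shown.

X̄ = 119.65 mm, Ȳ = 18.44 mm

rectangular portion: A = 180 × 40 = 7200.00, centroid at (90.00, 20.00).
triangular portion: A = ½·110·40 = 2200.00, centroid at (216.67, 13.33).
ΣA = 9400.00 mm², ΣAX̄ = 1124666.67 mm³, ΣAȲ = 173333.33 mm³.
X̄ = 1124666.67/9400.00 = 119.65 mm; Ȳ = 173333.33/9400.00 = 18.44 mm.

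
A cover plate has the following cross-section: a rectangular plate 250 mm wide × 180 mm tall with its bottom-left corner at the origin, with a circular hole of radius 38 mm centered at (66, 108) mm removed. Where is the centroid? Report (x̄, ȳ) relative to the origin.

Part | A | x̄ᵢ | ȳᵢ | A·x̄ᵢ | A·ȳᵢ
plate | 45000.00 | 125.00 | 90.00 | 5625000.00 | 4050000.00
hole | -4536.46 | 66.00 | 108.00 | -299406.35 | -489937.66
Σ | 40463.54 |  |  | 5325593.65 | 3560062.34
x̄ = 5325593.65 / 40463.54 = 131.61 mm
ȳ = 3560062.34 / 40463.54 = 87.98 mm

x̄ = 131.61 mm, ȳ = 87.98 mm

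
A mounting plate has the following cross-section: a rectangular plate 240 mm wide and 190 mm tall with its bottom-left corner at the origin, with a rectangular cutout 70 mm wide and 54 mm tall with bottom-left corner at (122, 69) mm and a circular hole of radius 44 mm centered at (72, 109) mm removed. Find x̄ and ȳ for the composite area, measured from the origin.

plate: A = 240 × 190 = 45600.00, centroid at (120.00, 95.00).
hole 1: A = −(70 × 54) = -3780.00, centroid at (157.00, 96.00).
hole 2: A = −π·44² = -6082.12, centroid at (72.00, 109.00).
ΣA = 35737.88 mm², ΣAx̄ = 4440627.12 mm³, ΣAȳ = 3306168.55 mm³.
x̄ = 4440627.12/35737.88 = 124.26 mm; ȳ = 3306168.55/35737.88 = 92.51 mm.

x̄ = 124.26 mm, ȳ = 92.51 mm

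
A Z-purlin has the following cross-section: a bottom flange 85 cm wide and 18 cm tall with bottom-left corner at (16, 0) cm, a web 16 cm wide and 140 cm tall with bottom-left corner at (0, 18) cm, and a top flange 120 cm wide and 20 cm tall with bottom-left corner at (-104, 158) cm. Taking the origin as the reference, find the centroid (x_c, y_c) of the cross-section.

bottom flange: A = 85 × 18 = 1530.00, centroid at (58.50, 9.00).
web: A = 16 × 140 = 2240.00, centroid at (8.00, 88.00).
top flange: A = 120 × 20 = 2400.00, centroid at (-44.00, 168.00).
ΣA = 6170.00 cm²
ΣAx_c = (1530.00)(58.50) + (2240.00)(8.00) + (2400.00)(-44.00) = 1825.00 cm³
ΣAy_c = (1530.00)(9.00) + (2240.00)(88.00) + (2400.00)(168.00) = 614090.00 cm³
x_c = 1825.00 / 6170.00 = 0.30 cm
y_c = 614090.00 / 6170.00 = 99.53 cm

x_c = 0.30 cm, y_c = 99.53 cm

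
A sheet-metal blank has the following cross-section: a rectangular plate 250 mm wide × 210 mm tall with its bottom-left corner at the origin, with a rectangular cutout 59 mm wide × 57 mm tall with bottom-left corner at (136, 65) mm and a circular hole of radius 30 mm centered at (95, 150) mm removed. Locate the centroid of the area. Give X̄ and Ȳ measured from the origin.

plate: A = 250 × 210 = 52500.00, centroid at (125.00, 105.00).
hole 1: A = −(59 × 57) = -3363.00, centroid at (165.50, 93.50).
hole 2: A = −π·30² = -2827.43, centroid at (95.00, 150.00).
ΣA = 46309.57 mm²
ΣAX̄ = (52500.00)(125.00) + (-3363.00)(165.50) + (-2827.43)(95.00) = 5737317.33 mm³
ΣAȲ = (52500.00)(105.00) + (-3363.00)(93.50) + (-2827.43)(150.00) = 4773944.49 mm³
X̄ = 5737317.33 / 46309.57 = 123.89 mm
Ȳ = 4773944.49 / 46309.57 = 103.09 mm

X̄ = 123.89 mm, Ȳ = 103.09 mm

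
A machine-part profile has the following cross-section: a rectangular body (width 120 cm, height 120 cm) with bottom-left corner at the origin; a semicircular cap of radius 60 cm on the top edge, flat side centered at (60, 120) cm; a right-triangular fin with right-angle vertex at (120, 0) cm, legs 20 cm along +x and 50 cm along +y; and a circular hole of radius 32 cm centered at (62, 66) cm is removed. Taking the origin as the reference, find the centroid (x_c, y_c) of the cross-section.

rectangular body: A = 120 × 120 = 14400.00, centroid at (60.00, 60.00).
semicircular top: A = ½π·60² = 5654.87, centroid at (60.00, 145.46).
triangular fin: A = ½·20·50 = 500.00, centroid at (126.67, 16.67).
hole: A = −π·32² = -3216.99, centroid at (62.00, 66.00).
ΣA = 17337.88 cm²
ΣAx_c = (14400.00)(60.00) + (5654.87)(60.00) + (500.00)(126.67) + (-3216.99)(62.00) = 1067171.91 cm³
ΣAy_c = (14400.00)(60.00) + (5654.87)(145.46) + (500.00)(16.67) + (-3216.99)(66.00) = 1482595.95 cm³
x_c = 1067171.91 / 17337.88 = 61.55 cm
y_c = 1482595.95 / 17337.88 = 85.51 cm

x_c = 61.55 cm, y_c = 85.51 cm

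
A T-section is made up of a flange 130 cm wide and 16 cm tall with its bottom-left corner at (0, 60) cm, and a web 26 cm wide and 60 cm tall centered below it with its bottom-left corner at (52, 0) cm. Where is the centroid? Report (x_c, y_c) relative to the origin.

web: A = 26 × 60 = 1560.00, centroid at (65.00, 30.00).
flange: A = 130 × 16 = 2080.00, centroid at (65.00, 68.00).
ΣA = 3640.00 cm², ΣAx_c = 236600.00 cm³, ΣAy_c = 188240.00 cm³.
x_c = 236600.00/3640.00 = 65.00 cm; y_c = 188240.00/3640.00 = 51.71 cm.

x_c = 65.00 cm, y_c = 51.71 cm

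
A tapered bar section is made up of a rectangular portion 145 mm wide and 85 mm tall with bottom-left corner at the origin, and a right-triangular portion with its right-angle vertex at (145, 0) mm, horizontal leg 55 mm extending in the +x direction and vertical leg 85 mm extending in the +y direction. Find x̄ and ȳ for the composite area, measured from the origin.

rectangular portion: A = 145 × 85 = 12325.00, centroid at (72.50, 42.50).
triangular portion: A = ½·55·85 = 2337.50, centroid at (163.33, 28.33).
ΣA = 14662.50 mm², ΣAx̄ = 1275354.17 mm³, ΣAȳ = 590041.67 mm³.
x̄ = 1275354.17/14662.50 = 86.98 mm; ȳ = 590041.67/14662.50 = 40.24 mm.

x̄ = 86.98 mm, ȳ = 40.24 mm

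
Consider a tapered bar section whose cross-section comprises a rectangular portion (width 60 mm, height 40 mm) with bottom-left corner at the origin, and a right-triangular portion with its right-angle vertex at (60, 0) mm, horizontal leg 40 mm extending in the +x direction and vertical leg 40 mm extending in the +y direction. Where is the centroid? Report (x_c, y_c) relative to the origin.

rectangular portion: A = 60 × 40 = 2400.00, centroid at (30.00, 20.00).
triangular portion: A = ½·40·40 = 800.00, centroid at (73.33, 13.33).
ΣA = 3200.00 mm²
ΣAx_c = (2400.00)(30.00) + (800.00)(73.33) = 130666.67 mm³
ΣAy_c = (2400.00)(20.00) + (800.00)(13.33) = 58666.67 mm³
x_c = 130666.67 / 3200.00 = 40.83 mm
y_c = 58666.67 / 3200.00 = 18.33 mm

x_c = 40.83 mm, y_c = 18.33 mm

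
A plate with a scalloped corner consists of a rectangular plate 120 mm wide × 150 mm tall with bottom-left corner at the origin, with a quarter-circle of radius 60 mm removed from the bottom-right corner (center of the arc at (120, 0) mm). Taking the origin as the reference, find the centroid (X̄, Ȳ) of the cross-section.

X̄ = 53.56 mm, Ȳ = 84.23 mm

plate: A = 120 × 150 = 18000.00, centroid at (60.00, 75.00).
removed quarter-circle: A = −¼π·60² = -2827.43, centroid at (94.54, 25.46).
ΣA = 15172.57 mm², ΣAX̄ = 812707.99 mm³, ΣAȲ = 1278000.00 mm³.
X̄ = 812707.99/15172.57 = 53.56 mm; Ȳ = 1278000.00/15172.57 = 84.23 mm.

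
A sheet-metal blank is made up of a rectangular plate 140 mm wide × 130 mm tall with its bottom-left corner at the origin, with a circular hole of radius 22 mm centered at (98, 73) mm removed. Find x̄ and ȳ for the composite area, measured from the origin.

x̄ = 67.45 mm, ȳ = 64.27 mm

plate: A = 140 × 130 = 18200.00, centroid at (70.00, 65.00).
hole: A = −π·22² = -1520.53, centroid at (98.00, 73.00).
ΣA = 16679.47 mm²
ΣAx̄ = (18200.00)(70.00) + (-1520.53)(98.00) = 1124987.98 mm³
ΣAȳ = (18200.00)(65.00) + (-1520.53)(73.00) = 1072001.25 mm³
x̄ = 1124987.98 / 16679.47 = 67.45 mm
ȳ = 1072001.25 / 16679.47 = 64.27 mm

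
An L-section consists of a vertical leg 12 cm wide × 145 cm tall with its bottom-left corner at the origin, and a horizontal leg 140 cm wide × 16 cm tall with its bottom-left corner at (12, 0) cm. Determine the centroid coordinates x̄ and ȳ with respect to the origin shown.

x̄ = 48.77 cm, ȳ = 36.20 cm

Part | A | x̄ᵢ | ȳᵢ | A·x̄ᵢ | A·ȳᵢ
vertical leg | 1740.00 | 6.00 | 72.50 | 10440.00 | 126150.00
horizontal leg | 2240.00 | 82.00 | 8.00 | 183680.00 | 17920.00
Σ | 3980.00 |  |  | 194120.00 | 144070.00
x̄ = 194120.00 / 3980.00 = 48.77 cm
ȳ = 144070.00 / 3980.00 = 36.20 cm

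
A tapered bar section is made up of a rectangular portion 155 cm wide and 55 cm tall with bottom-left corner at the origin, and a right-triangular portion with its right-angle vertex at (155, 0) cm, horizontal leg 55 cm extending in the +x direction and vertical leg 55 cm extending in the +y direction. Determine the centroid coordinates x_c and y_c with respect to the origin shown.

rectangular portion: A = 155 × 55 = 8525.00, centroid at (77.50, 27.50).
triangular portion: A = ½·55·55 = 1512.50, centroid at (173.33, 18.33).
ΣA = 10037.50 cm²
ΣAx_c = (8525.00)(77.50) + (1512.50)(173.33) = 922854.17 cm³
ΣAy_c = (8525.00)(27.50) + (1512.50)(18.33) = 262166.67 cm³
x_c = 922854.17 / 10037.50 = 91.94 cm
y_c = 262166.67 / 10037.50 = 26.12 cm

x_c = 91.94 cm, y_c = 26.12 cm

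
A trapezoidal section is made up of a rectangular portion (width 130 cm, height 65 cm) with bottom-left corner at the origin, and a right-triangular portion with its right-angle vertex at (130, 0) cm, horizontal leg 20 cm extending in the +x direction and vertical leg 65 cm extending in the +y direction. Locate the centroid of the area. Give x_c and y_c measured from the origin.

Part | A | x̄ᵢ | ȳᵢ | A·x̄ᵢ | A·ȳᵢ
rectangular portion | 8450.00 | 65.00 | 32.50 | 549250.00 | 274625.00
triangular portion | 650.00 | 136.67 | 21.67 | 88833.33 | 14083.33
Σ | 9100.00 |  |  | 638083.33 | 288708.33
x_c = 638083.33 / 9100.00 = 70.12 cm
y_c = 288708.33 / 9100.00 = 31.73 cm

x_c = 70.12 cm, y_c = 31.73 cm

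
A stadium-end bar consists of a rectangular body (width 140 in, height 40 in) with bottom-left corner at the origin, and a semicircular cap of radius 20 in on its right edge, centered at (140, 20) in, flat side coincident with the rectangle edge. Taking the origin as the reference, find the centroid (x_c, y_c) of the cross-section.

x_c = 77.92 in, y_c = 20.00 in

Part | A | x̄ᵢ | ȳᵢ | A·x̄ᵢ | A·ȳᵢ
rectangular body | 5600.00 | 70.00 | 20.00 | 392000.00 | 112000.00
semicircular end | 628.32 | 148.49 | 20.00 | 93297.93 | 12566.37
Σ | 6228.32 |  |  | 485297.93 | 124566.37
x_c = 485297.93 / 6228.32 = 77.92 in
y_c = 124566.37 / 6228.32 = 20.00 in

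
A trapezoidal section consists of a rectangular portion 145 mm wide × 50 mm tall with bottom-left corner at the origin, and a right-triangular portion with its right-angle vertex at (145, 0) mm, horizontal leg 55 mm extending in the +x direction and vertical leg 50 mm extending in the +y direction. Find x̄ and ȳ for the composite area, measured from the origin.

x̄ = 86.98 mm, ȳ = 23.67 mm

Part | A | x̄ᵢ | ȳᵢ | A·x̄ᵢ | A·ȳᵢ
rectangular portion | 7250.00 | 72.50 | 25.00 | 525625.00 | 181250.00
triangular portion | 1375.00 | 163.33 | 16.67 | 224583.33 | 22916.67
Σ | 8625.00 |  |  | 750208.33 | 204166.67
x̄ = 750208.33 / 8625.00 = 86.98 mm
ȳ = 204166.67 / 8625.00 = 23.67 mm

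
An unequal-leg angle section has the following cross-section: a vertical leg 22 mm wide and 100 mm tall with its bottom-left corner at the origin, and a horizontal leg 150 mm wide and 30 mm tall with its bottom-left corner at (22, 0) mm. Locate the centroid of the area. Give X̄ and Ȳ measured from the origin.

Part | A | x̄ᵢ | ȳᵢ | A·x̄ᵢ | A·ȳᵢ
vertical leg | 2200.00 | 11.00 | 50.00 | 24200.00 | 110000.00
horizontal leg | 4500.00 | 97.00 | 15.00 | 436500.00 | 67500.00
Σ | 6700.00 |  |  | 460700.00 | 177500.00
X̄ = 460700.00 / 6700.00 = 68.76 mm
Ȳ = 177500.00 / 6700.00 = 26.49 mm

X̄ = 68.76 mm, Ȳ = 26.49 mm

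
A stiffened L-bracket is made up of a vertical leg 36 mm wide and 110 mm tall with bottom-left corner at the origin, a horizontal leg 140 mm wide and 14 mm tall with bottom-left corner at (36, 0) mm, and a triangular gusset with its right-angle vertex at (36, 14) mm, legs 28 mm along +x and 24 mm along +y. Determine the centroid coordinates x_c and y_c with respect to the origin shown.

vertical leg: A = 36 × 110 = 3960.00, centroid at (18.00, 55.00).
horizontal leg: A = 140 × 14 = 1960.00, centroid at (106.00, 7.00).
gusset: A = ½·28·24 = 336.00, centroid at (45.33, 22.00).
ΣA = 6256.00 mm², ΣAx_c = 294272.00 mm³, ΣAy_c = 238912.00 mm³.
x_c = 294272.00/6256.00 = 47.04 mm; y_c = 238912.00/6256.00 = 38.19 mm.

x_c = 47.04 mm, y_c = 38.19 mm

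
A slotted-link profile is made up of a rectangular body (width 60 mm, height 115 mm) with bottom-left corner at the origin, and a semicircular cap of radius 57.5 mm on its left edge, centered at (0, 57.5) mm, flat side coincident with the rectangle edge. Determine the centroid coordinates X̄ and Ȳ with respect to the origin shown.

rectangular body: A = 60 × 115 = 6900.00, centroid at (30.00, 57.50).
semicircular end: A = ½π·57.5² = 5193.45, centroid at (-24.40, 57.50).
ΣA = 12093.45 mm²
ΣAX̄ = (6900.00)(30.00) + (5193.45)(-24.40) = 80260.42 mm³
ΣAȲ = (6900.00)(57.50) + (5193.45)(57.50) = 695373.11 mm³
X̄ = 80260.42 / 12093.45 = 6.64 mm
Ȳ = 695373.11 / 12093.45 = 57.50 mm

X̄ = 6.64 mm, Ȳ = 57.50 mm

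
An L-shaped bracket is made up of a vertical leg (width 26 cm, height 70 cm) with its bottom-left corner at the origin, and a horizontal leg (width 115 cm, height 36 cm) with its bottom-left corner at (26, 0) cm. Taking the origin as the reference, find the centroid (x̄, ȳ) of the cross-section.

Part | A | x̄ᵢ | ȳᵢ | A·x̄ᵢ | A·ȳᵢ
vertical leg | 1820.00 | 13.00 | 35.00 | 23660.00 | 63700.00
horizontal leg | 4140.00 | 83.50 | 18.00 | 345690.00 | 74520.00
Σ | 5960.00 |  |  | 369350.00 | 138220.00
x̄ = 369350.00 / 5960.00 = 61.97 cm
ȳ = 138220.00 / 5960.00 = 23.19 cm

x̄ = 61.97 cm, ȳ = 23.19 cm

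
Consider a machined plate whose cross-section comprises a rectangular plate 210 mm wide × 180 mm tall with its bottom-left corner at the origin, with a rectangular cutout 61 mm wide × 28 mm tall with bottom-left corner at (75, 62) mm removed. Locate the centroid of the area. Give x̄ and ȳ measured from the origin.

plate: A = 210 × 180 = 37800.00, centroid at (105.00, 90.00).
hole: A = −(61 × 28) = -1708.00, centroid at (105.50, 76.00).
ΣA = 36092.00 mm²
ΣAx̄ = (37800.00)(105.00) + (-1708.00)(105.50) = 3788806.00 mm³
ΣAȳ = (37800.00)(90.00) + (-1708.00)(76.00) = 3272192.00 mm³
x̄ = 3788806.00 / 36092.00 = 104.98 mm
ȳ = 3272192.00 / 36092.00 = 90.66 mm

x̄ = 104.98 mm, ȳ = 90.66 mm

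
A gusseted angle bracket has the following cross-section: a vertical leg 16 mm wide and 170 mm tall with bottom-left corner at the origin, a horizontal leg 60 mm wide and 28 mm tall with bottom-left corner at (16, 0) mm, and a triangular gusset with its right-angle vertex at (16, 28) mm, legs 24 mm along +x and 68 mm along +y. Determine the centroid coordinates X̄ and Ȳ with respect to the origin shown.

vertical leg: A = 16 × 170 = 2720.00, centroid at (8.00, 85.00).
horizontal leg: A = 60 × 28 = 1680.00, centroid at (46.00, 14.00).
gusset: A = ½·24·68 = 816.00, centroid at (24.00, 50.67).
ΣA = 5216.00 mm²
ΣAX̄ = (2720.00)(8.00) + (1680.00)(46.00) + (816.00)(24.00) = 118624.00 mm³
ΣAȲ = (2720.00)(85.00) + (1680.00)(14.00) + (816.00)(50.67) = 296064.00 mm³
X̄ = 118624.00 / 5216.00 = 22.74 mm
Ȳ = 296064.00 / 5216.00 = 56.76 mm

X̄ = 22.74 mm, Ȳ = 56.76 mm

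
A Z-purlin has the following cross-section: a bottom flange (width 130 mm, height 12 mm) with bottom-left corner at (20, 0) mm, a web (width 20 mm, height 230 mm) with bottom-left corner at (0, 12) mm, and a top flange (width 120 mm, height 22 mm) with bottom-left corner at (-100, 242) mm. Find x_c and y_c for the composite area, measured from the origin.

bottom flange: A = 130 × 12 = 1560.00, centroid at (85.00, 6.00).
web: A = 20 × 230 = 4600.00, centroid at (10.00, 127.00).
top flange: A = 120 × 22 = 2640.00, centroid at (-40.00, 253.00).
ΣA = 8800.00 mm²
ΣAx_c = (1560.00)(85.00) + (4600.00)(10.00) + (2640.00)(-40.00) = 73000.00 mm³
ΣAy_c = (1560.00)(6.00) + (4600.00)(127.00) + (2640.00)(253.00) = 1261480.00 mm³
x_c = 73000.00 / 8800.00 = 8.30 mm
y_c = 1261480.00 / 8800.00 = 143.35 mm

x_c = 8.30 mm, y_c = 143.35 mm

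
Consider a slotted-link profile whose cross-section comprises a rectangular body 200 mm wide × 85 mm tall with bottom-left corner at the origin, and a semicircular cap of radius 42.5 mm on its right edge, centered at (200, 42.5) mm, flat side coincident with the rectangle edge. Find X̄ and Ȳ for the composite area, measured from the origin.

X̄ = 116.88 mm, Ȳ = 42.50 mm

rectangular body: A = 200 × 85 = 17000.00, centroid at (100.00, 42.50).
semicircular end: A = ½π·42.5² = 2837.25, centroid at (218.04, 42.50).
ΣA = 19837.25 mm², ΣAX̄ = 2318627.26 mm³, ΣAȲ = 843083.16 mm³.
X̄ = 2318627.26/19837.25 = 116.88 mm; Ȳ = 843083.16/19837.25 = 42.50 mm.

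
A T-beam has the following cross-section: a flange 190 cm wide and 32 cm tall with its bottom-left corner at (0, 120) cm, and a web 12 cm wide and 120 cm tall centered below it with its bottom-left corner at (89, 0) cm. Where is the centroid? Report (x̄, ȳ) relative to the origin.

x̄ = 95.00 cm, ȳ = 121.45 cm

Part | A | x̄ᵢ | ȳᵢ | A·x̄ᵢ | A·ȳᵢ
web | 1440.00 | 95.00 | 60.00 | 136800.00 | 86400.00
flange | 6080.00 | 95.00 | 136.00 | 577600.00 | 826880.00
Σ | 7520.00 |  |  | 714400.00 | 913280.00
x̄ = 714400.00 / 7520.00 = 95.00 cm
ȳ = 913280.00 / 7520.00 = 121.45 cm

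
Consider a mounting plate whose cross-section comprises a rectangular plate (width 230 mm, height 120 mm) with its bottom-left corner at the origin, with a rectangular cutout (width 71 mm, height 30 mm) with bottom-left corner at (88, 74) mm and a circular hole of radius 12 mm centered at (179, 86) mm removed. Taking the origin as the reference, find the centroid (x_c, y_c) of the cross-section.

x_c = 113.12 mm, y_c = 57.06 mm

Part | A | x̄ᵢ | ȳᵢ | A·x̄ᵢ | A·ȳᵢ
plate | 27600.00 | 115.00 | 60.00 | 3174000.00 | 1656000.00
hole 1 | -2130.00 | 123.50 | 89.00 | -263055.00 | -189570.00
hole 2 | -452.39 | 179.00 | 86.00 | -80977.69 | -38905.48
Σ | 25017.61 |  |  | 2829967.31 | 1427524.52
x_c = 2829967.31 / 25017.61 = 113.12 mm
y_c = 1427524.52 / 25017.61 = 57.06 mm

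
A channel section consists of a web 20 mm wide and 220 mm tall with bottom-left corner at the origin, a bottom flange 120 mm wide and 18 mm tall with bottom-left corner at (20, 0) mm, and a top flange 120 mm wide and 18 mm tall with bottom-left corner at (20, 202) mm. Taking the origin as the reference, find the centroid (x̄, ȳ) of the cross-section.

x̄ = 44.68 mm, ȳ = 110.00 mm

web: A = 20 × 220 = 4400.00, centroid at (10.00, 110.00).
bottom flange: A = 120 × 18 = 2160.00, centroid at (80.00, 9.00).
top flange: A = 120 × 18 = 2160.00, centroid at (80.00, 211.00).
ΣA = 8720.00 mm²
ΣAx̄ = (4400.00)(10.00) + (2160.00)(80.00) + (2160.00)(80.00) = 389600.00 mm³
ΣAȳ = (4400.00)(110.00) + (2160.00)(9.00) + (2160.00)(211.00) = 959200.00 mm³
x̄ = 389600.00 / 8720.00 = 44.68 mm
ȳ = 959200.00 / 8720.00 = 110.00 mm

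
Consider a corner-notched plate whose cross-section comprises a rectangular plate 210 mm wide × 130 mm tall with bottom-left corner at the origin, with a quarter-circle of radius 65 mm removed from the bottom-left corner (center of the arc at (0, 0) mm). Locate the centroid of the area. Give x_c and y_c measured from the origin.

plate: A = 210 × 130 = 27300.00, centroid at (105.00, 65.00).
removed quarter-circle: A = −¼π·65² = -3318.31, centroid at (27.59, 27.59).
ΣA = 23981.69 mm²
ΣAx_c = (27300.00)(105.00) + (-3318.31)(27.59) = 2774958.33 mm³
ΣAy_c = (27300.00)(65.00) + (-3318.31)(27.59) = 1682958.33 mm³
x_c = 2774958.33 / 23981.69 = 115.71 mm
y_c = 1682958.33 / 23981.69 = 70.18 mm

x_c = 115.71 mm, y_c = 70.18 mm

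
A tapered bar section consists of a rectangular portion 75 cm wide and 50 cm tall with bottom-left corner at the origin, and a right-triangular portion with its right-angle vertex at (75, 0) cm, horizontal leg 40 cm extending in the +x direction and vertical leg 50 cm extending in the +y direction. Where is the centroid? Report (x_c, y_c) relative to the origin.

rectangular portion: A = 75 × 50 = 3750.00, centroid at (37.50, 25.00).
triangular portion: A = ½·40·50 = 1000.00, centroid at (88.33, 16.67).
ΣA = 4750.00 cm²
ΣAx_c = (3750.00)(37.50) + (1000.00)(88.33) = 228958.33 cm³
ΣAy_c = (3750.00)(25.00) + (1000.00)(16.67) = 110416.67 cm³
x_c = 228958.33 / 4750.00 = 48.20 cm
y_c = 110416.67 / 4750.00 = 23.25 cm

x_c = 48.20 cm, y_c = 23.25 cm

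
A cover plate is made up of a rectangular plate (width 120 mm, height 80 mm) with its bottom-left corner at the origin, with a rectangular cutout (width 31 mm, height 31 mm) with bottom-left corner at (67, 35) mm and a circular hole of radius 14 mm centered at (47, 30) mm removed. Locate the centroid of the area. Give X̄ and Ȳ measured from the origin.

X̄ = 58.30 mm, Ȳ = 39.51 mm

plate: A = 120 × 80 = 9600.00, centroid at (60.00, 40.00).
hole 1: A = −(31 × 31) = -961.00, centroid at (82.50, 50.50).
hole 2: A = −π·14² = -615.75, centroid at (47.00, 30.00).
ΣA = 8023.25 mm², ΣAX̄ = 467777.15 mm³, ΣAȲ = 316996.94 mm³.
X̄ = 467777.15/8023.25 = 58.30 mm; Ȳ = 316996.94/8023.25 = 39.51 mm.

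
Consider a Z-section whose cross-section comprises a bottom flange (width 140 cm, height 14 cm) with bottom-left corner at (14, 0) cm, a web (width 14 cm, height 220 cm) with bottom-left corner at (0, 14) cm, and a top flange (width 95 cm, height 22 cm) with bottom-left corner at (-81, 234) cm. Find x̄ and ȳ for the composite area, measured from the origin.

bottom flange: A = 140 × 14 = 1960.00, centroid at (84.00, 7.00).
web: A = 14 × 220 = 3080.00, centroid at (7.00, 124.00).
top flange: A = 95 × 22 = 2090.00, centroid at (-33.50, 245.00).
ΣA = 7130.00 cm², ΣAx̄ = 116185.00 cm³, ΣAȳ = 907690.00 cm³.
x̄ = 116185.00/7130.00 = 16.30 cm; ȳ = 907690.00/7130.00 = 127.31 cm.

x̄ = 16.30 cm, ȳ = 127.31 cm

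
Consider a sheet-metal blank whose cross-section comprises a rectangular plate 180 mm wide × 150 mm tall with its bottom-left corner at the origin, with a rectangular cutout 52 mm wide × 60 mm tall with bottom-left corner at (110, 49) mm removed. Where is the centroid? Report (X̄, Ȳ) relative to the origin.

X̄ = 83.99 mm, Ȳ = 74.48 mm

Part | A | x̄ᵢ | ȳᵢ | A·x̄ᵢ | A·ȳᵢ
plate | 27000.00 | 90.00 | 75.00 | 2430000.00 | 2025000.00
hole | -3120.00 | 136.00 | 79.00 | -424320.00 | -246480.00
Σ | 23880.00 |  |  | 2005680.00 | 1778520.00
X̄ = 2005680.00 / 23880.00 = 83.99 mm
Ȳ = 1778520.00 / 23880.00 = 74.48 mm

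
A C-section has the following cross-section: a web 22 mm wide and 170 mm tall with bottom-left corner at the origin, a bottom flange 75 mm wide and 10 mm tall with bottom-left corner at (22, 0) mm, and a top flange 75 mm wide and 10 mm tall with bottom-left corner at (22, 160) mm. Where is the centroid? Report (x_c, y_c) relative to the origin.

web: A = 22 × 170 = 3740.00, centroid at (11.00, 85.00).
bottom flange: A = 75 × 10 = 750.00, centroid at (59.50, 5.00).
top flange: A = 75 × 10 = 750.00, centroid at (59.50, 165.00).
ΣA = 5240.00 mm²
ΣAx_c = (3740.00)(11.00) + (750.00)(59.50) + (750.00)(59.50) = 130390.00 mm³
ΣAy_c = (3740.00)(85.00) + (750.00)(5.00) + (750.00)(165.00) = 445400.00 mm³
x_c = 130390.00 / 5240.00 = 24.88 mm
y_c = 445400.00 / 5240.00 = 85.00 mm

x_c = 24.88 mm, y_c = 85.00 mm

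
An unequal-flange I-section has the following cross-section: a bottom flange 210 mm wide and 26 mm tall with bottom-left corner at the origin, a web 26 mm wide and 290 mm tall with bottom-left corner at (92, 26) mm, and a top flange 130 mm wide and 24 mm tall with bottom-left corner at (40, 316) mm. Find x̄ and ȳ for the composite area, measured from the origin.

x̄ = 105.00 mm, ȳ = 147.87 mm

bottom flange: A = 210 × 26 = 5460.00, centroid at (105.00, 13.00).
web: A = 26 × 290 = 7540.00, centroid at (105.00, 171.00).
top flange: A = 130 × 24 = 3120.00, centroid at (105.00, 328.00).
ΣA = 16120.00 mm²
ΣAx̄ = (5460.00)(105.00) + (7540.00)(105.00) + (3120.00)(105.00) = 1692600.00 mm³
ΣAȳ = (5460.00)(13.00) + (7540.00)(171.00) + (3120.00)(328.00) = 2383680.00 mm³
x̄ = 1692600.00 / 16120.00 = 105.00 mm
ȳ = 2383680.00 / 16120.00 = 147.87 mm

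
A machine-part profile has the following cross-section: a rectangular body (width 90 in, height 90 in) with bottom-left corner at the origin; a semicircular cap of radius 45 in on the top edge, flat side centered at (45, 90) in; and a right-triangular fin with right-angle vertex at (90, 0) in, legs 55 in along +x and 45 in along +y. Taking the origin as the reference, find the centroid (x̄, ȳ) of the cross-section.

rectangular body: A = 90 × 90 = 8100.00, centroid at (45.00, 45.00).
semicircular top: A = ½π·45² = 3180.86, centroid at (45.00, 109.10).
triangular fin: A = ½·55·45 = 1237.50, centroid at (108.33, 15.00).
ΣA = 12518.36 in², ΣAx̄ = 641701.32 in³, ΣAȳ = 730090.13 in³.
x̄ = 641701.32/12518.36 = 51.26 in; ȳ = 730090.13/12518.36 = 58.32 in.

x̄ = 51.26 in, ȳ = 58.32 in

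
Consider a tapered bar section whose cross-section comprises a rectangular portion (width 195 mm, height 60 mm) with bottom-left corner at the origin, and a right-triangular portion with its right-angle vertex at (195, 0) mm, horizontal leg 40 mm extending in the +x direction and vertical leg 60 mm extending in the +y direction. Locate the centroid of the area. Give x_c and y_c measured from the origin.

x_c = 107.81 mm, y_c = 29.07 mm

rectangular portion: A = 195 × 60 = 11700.00, centroid at (97.50, 30.00).
triangular portion: A = ½·40·60 = 1200.00, centroid at (208.33, 20.00).
ΣA = 12900.00 mm²
ΣAx_c = (11700.00)(97.50) + (1200.00)(208.33) = 1390750.00 mm³
ΣAy_c = (11700.00)(30.00) + (1200.00)(20.00) = 375000.00 mm³
x_c = 1390750.00 / 12900.00 = 107.81 mm
y_c = 375000.00 / 12900.00 = 29.07 mm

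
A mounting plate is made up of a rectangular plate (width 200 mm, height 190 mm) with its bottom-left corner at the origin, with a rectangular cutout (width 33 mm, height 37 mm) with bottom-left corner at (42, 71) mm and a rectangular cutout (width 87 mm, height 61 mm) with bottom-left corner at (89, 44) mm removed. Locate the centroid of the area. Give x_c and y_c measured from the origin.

x_c = 96.13 mm, y_c = 98.67 mm

Part | A | x̄ᵢ | ȳᵢ | A·x̄ᵢ | A·ȳᵢ
plate | 38000.00 | 100.00 | 95.00 | 3800000.00 | 3610000.00
hole 1 | -1221.00 | 58.50 | 89.50 | -71428.50 | -109279.50
hole 2 | -5307.00 | 132.50 | 74.50 | -703177.50 | -395371.50
Σ | 31472.00 |  |  | 3025394.00 | 3105349.00
x_c = 3025394.00 / 31472.00 = 96.13 mm
y_c = 3105349.00 / 31472.00 = 98.67 mm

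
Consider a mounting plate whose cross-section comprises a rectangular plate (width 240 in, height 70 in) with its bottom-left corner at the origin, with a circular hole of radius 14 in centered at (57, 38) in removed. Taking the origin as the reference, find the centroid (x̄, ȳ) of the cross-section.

x̄ = 122.40 in, ȳ = 34.89 in

Part | A | x̄ᵢ | ȳᵢ | A·x̄ᵢ | A·ȳᵢ
plate | 16800.00 | 120.00 | 35.00 | 2016000.00 | 588000.00
hole | -615.75 | 57.00 | 38.00 | -35097.87 | -23398.58
Σ | 16184.25 |  |  | 1980902.13 | 564601.42
x̄ = 1980902.13 / 16184.25 = 122.40 in
ȳ = 564601.42 / 16184.25 = 34.89 in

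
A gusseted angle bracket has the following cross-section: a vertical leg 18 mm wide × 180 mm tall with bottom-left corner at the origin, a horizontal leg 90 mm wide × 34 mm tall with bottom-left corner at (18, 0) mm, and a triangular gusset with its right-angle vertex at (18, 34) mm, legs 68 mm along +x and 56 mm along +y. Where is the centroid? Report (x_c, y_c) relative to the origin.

vertical leg: A = 18 × 180 = 3240.00, centroid at (9.00, 90.00).
horizontal leg: A = 90 × 34 = 3060.00, centroid at (63.00, 17.00).
gusset: A = ½·68·56 = 1904.00, centroid at (40.67, 52.67).
ΣA = 8204.00 mm²
ΣAx_c = (3240.00)(9.00) + (3060.00)(63.00) + (1904.00)(40.67) = 299369.33 mm³
ΣAy_c = (3240.00)(90.00) + (3060.00)(17.00) + (1904.00)(52.67) = 443897.33 mm³
x_c = 299369.33 / 8204.00 = 36.49 mm
y_c = 443897.33 / 8204.00 = 54.11 mm

x_c = 36.49 mm, y_c = 54.11 mm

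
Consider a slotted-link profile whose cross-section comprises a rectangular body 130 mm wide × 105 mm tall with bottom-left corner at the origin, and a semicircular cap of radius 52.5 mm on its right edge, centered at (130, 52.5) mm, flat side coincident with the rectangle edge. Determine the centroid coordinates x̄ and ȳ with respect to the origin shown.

rectangular body: A = 130 × 105 = 13650.00, centroid at (65.00, 52.50).
semicircular end: A = ½π·52.5² = 4329.51, centroid at (152.28, 52.50).
ΣA = 17979.51 mm²
ΣAx̄ = (13650.00)(65.00) + (4329.51)(152.28) = 1546554.71 mm³
ΣAȳ = (13650.00)(52.50) + (4329.51)(52.50) = 943924.14 mm³
x̄ = 1546554.71 / 17979.51 = 86.02 mm
ȳ = 943924.14 / 17979.51 = 52.50 mm

x̄ = 86.02 mm, ȳ = 52.50 mm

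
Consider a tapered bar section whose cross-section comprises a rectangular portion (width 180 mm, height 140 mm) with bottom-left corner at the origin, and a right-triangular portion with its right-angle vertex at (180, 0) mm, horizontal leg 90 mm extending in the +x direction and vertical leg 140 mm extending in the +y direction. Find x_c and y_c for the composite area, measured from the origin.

x_c = 114.00 mm, y_c = 65.33 mm

Part | A | x̄ᵢ | ȳᵢ | A·x̄ᵢ | A·ȳᵢ
rectangular portion | 25200.00 | 90.00 | 70.00 | 2268000.00 | 1764000.00
triangular portion | 6300.00 | 210.00 | 46.67 | 1323000.00 | 294000.00
Σ | 31500.00 |  |  | 3591000.00 | 2058000.00
x_c = 3591000.00 / 31500.00 = 114.00 mm
y_c = 2058000.00 / 31500.00 = 65.33 mm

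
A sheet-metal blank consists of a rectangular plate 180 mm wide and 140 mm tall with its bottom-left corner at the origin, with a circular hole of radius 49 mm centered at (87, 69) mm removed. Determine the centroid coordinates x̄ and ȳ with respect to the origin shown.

Part | A | x̄ᵢ | ȳᵢ | A·x̄ᵢ | A·ȳᵢ
plate | 25200.00 | 90.00 | 70.00 | 2268000.00 | 1764000.00
hole | -7542.96 | 87.00 | 69.00 | -656237.86 | -520464.51
Σ | 17657.04 |  |  | 1611762.14 | 1243535.49
x̄ = 1611762.14 / 17657.04 = 91.28 mm
ȳ = 1243535.49 / 17657.04 = 70.43 mm

x̄ = 91.28 mm, ȳ = 70.43 mm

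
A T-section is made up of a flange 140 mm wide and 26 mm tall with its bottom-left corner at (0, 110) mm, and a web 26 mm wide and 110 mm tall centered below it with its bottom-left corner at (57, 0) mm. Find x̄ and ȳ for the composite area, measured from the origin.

web: A = 26 × 110 = 2860.00, centroid at (70.00, 55.00).
flange: A = 140 × 26 = 3640.00, centroid at (70.00, 123.00).
ΣA = 6500.00 mm²
ΣAx̄ = (2860.00)(70.00) + (3640.00)(70.00) = 455000.00 mm³
ΣAȳ = (2860.00)(55.00) + (3640.00)(123.00) = 605020.00 mm³
x̄ = 455000.00 / 6500.00 = 70.00 mm
ȳ = 605020.00 / 6500.00 = 93.08 mm

x̄ = 70.00 mm, ȳ = 93.08 mm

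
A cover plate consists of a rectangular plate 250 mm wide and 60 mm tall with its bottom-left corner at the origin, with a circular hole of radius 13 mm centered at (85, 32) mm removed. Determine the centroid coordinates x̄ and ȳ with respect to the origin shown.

x̄ = 126.47 mm, ȳ = 29.93 mm

plate: A = 250 × 60 = 15000.00, centroid at (125.00, 30.00).
hole: A = −π·13² = -530.93, centroid at (85.00, 32.00).
ΣA = 14469.07 mm², ΣAx̄ = 1829871.02 mm³, ΣAȳ = 433010.27 mm³.
x̄ = 1829871.02/14469.07 = 126.47 mm; ȳ = 433010.27/14469.07 = 29.93 mm.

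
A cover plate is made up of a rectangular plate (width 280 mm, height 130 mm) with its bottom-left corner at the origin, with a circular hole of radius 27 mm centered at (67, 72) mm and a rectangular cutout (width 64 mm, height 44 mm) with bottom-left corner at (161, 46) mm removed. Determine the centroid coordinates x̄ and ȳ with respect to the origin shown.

x̄ = 140.57 mm, ȳ = 64.22 mm

plate: A = 280 × 130 = 36400.00, centroid at (140.00, 65.00).
hole 1: A = −π·27² = -2290.22, centroid at (67.00, 72.00).
hole 2: A = −(64 × 44) = -2816.00, centroid at (193.00, 68.00).
ΣA = 31293.78 mm², ΣAx̄ = 4399067.19 mm³, ΣAȳ = 2009616.08 mm³.
x̄ = 4399067.19/31293.78 = 140.57 mm; ȳ = 2009616.08/31293.78 = 64.22 mm.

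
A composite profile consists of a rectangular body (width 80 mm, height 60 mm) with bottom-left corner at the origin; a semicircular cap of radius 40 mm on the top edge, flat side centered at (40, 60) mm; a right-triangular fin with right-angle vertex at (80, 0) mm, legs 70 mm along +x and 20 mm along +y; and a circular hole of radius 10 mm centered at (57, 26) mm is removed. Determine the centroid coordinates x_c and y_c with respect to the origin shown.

rectangular body: A = 80 × 60 = 4800.00, centroid at (40.00, 30.00).
semicircular top: A = ½π·40² = 2513.27, centroid at (40.00, 76.98).
triangular fin: A = ½·70·20 = 700.00, centroid at (103.33, 6.67).
hole: A = −π·10² = -314.16, centroid at (57.00, 26.00).
ΣA = 7699.11 mm², ΣAx_c = 346957.22 mm³, ΣAy_c = 333961.64 mm³.
x_c = 346957.22/7699.11 = 45.06 mm; y_c = 333961.64/7699.11 = 43.38 mm.

x_c = 45.06 mm, y_c = 43.38 mm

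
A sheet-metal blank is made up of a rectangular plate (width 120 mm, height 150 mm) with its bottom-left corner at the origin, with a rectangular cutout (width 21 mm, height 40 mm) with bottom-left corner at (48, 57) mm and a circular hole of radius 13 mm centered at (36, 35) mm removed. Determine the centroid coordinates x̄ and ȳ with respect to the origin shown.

plate: A = 120 × 150 = 18000.00, centroid at (60.00, 75.00).
hole 1: A = −(21 × 40) = -840.00, centroid at (58.50, 77.00).
hole 2: A = −π·13² = -530.93, centroid at (36.00, 35.00).
ΣA = 16629.07 mm²
ΣAx̄ = (18000.00)(60.00) + (-840.00)(58.50) + (-530.93)(36.00) = 1011746.55 mm³
ΣAȳ = (18000.00)(75.00) + (-840.00)(77.00) + (-530.93)(35.00) = 1266737.48 mm³
x̄ = 1011746.55 / 16629.07 = 60.84 mm
ȳ = 1266737.48 / 16629.07 = 76.18 mm

x̄ = 60.84 mm, ȳ = 76.18 mm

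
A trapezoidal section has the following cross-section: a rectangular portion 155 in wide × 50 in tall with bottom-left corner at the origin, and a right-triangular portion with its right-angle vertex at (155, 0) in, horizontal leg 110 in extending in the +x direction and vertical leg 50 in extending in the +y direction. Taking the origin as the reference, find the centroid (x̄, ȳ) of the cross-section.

Part | A | x̄ᵢ | ȳᵢ | A·x̄ᵢ | A·ȳᵢ
rectangular portion | 7750.00 | 77.50 | 25.00 | 600625.00 | 193750.00
triangular portion | 2750.00 | 191.67 | 16.67 | 527083.33 | 45833.33
Σ | 10500.00 |  |  | 1127708.33 | 239583.33
x̄ = 1127708.33 / 10500.00 = 107.40 in
ȳ = 239583.33 / 10500.00 = 22.82 in

x̄ = 107.40 in, ȳ = 22.82 in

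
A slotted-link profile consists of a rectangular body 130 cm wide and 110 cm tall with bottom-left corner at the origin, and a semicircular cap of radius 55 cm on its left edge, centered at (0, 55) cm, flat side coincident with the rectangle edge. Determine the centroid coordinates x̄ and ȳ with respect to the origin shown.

Part | A | x̄ᵢ | ȳᵢ | A·x̄ᵢ | A·ȳᵢ
rectangular body | 14300.00 | 65.00 | 55.00 | 929500.00 | 786500.00
semicircular end | 4751.66 | -23.34 | 55.00 | -110916.67 | 261341.24
Σ | 19051.66 |  |  | 818583.33 | 1047841.24
x̄ = 818583.33 / 19051.66 = 42.97 cm
ȳ = 1047841.24 / 19051.66 = 55.00 cm

x̄ = 42.97 cm, ȳ = 55.00 cm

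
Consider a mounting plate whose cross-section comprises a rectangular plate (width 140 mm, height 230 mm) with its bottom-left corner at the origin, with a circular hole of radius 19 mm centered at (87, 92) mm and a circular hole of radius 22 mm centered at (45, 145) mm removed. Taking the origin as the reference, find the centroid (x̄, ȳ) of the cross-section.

x̄ = 70.63 mm, ȳ = 114.34 mm

plate: A = 140 × 230 = 32200.00, centroid at (70.00, 115.00).
hole 1: A = −π·19² = -1134.11, centroid at (87.00, 92.00).
hole 2: A = −π·22² = -1520.53, centroid at (45.00, 145.00).
ΣA = 29545.35 mm²
ΣAx̄ = (32200.00)(70.00) + (-1134.11)(87.00) + (-1520.53)(45.00) = 2086908.11 mm³
ΣAȳ = (32200.00)(115.00) + (-1134.11)(92.00) + (-1520.53)(145.00) = 3378184.45 mm³
x̄ = 2086908.11 / 29545.35 = 70.63 mm
ȳ = 3378184.45 / 29545.35 = 114.34 mm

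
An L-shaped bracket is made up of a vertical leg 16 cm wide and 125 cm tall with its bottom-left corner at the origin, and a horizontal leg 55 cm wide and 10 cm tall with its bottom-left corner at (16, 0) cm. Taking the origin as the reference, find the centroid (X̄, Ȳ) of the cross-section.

Part | A | x̄ᵢ | ȳᵢ | A·x̄ᵢ | A·ȳᵢ
vertical leg | 2000.00 | 8.00 | 62.50 | 16000.00 | 125000.00
horizontal leg | 550.00 | 43.50 | 5.00 | 23925.00 | 2750.00
Σ | 2550.00 |  |  | 39925.00 | 127750.00
X̄ = 39925.00 / 2550.00 = 15.66 cm
Ȳ = 127750.00 / 2550.00 = 50.10 cm

X̄ = 15.66 cm, Ȳ = 50.10 cm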